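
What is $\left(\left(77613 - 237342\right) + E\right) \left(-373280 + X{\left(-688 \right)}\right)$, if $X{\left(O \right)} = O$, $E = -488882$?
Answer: $242559758448$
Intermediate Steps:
$\left(\left(77613 - 237342\right) + E\right) \left(-373280 + X{\left(-688 \right)}\right) = \left(\left(77613 - 237342\right) - 488882\right) \left(-373280 - 688\right) = \left(-159729 - 488882\right) \left(-373968\right) = \left(-648611\right) \left(-373968\right) = 242559758448$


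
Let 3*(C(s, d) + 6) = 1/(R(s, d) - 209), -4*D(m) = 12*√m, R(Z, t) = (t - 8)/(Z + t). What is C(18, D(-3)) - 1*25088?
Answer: -7422529637/295789 + I*√3/591578 ≈ -25094.0 + 2.9278e-6*I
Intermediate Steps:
R(Z, t) = (-8 + t)/(Z + t)
D(m) = -3*√m
C(s, d) = -6 + 1/(3*(-209 + (-8 + d)/(d + s))) (C(s, d) = -6 + 1/(3*((-8 + d)/(s + d) - 209)) = -6 + 1/(3*((-8 + d)/(d + s) - 209)) = -6 + 1/(3*(-209 + (-8 + d)/(d + s))))
C(18, D(-3)) - 1*25088 = (144 + 3745*(-3*I*√3) + 3763*18)/(3*(-8 - 209*18 - (-624)*√(-3))) - 1*25088 = (144 + 3745*(-3*I*√3) + 67734)/(3*(-8 - 3762 - (-624)*I*√3)) - 25088 = (144 - 11235*I*√3 + 67734)/(3*(-8 - 3762 + 624*I*√3)) - 25088 = (67878 - 11235*I*√3)/(3*(-3770 + 624*I*√3)) - 25088 = -25088 + (67878 - 11235*I*√3)/(3*(-3770 + 624*I*√3))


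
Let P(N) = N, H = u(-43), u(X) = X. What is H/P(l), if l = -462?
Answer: 43/462 ≈ 0.093074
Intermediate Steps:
H = -43
H/P(l) = -43/(-462) = -43*(-1/462) = 43/462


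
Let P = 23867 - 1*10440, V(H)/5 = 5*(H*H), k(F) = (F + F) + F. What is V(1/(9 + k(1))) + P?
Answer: 1933513/144 ≈ 13427.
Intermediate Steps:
k(F) = 3*F (k(F) = 2*F + F = 3*F)
V(H) = 25*H**2 (V(H) = 5*(5*(H*H)) = 5*(5*H**2) = 25*H**2)
P = 13427 (P = 23867 - 10440 = 13427)
V(1/(9 + k(1))) + P = 25*(1/(9 + 3*1))**2 + 13427 = 25*(1/(9 + 3))**2 + 13427 = 25*(1/12)**2 + 13427 = 25*(1/144) + 13427 = 25/144 + 13427 = 1933513/144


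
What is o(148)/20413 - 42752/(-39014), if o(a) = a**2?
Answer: 863629616/398196391 ≈ 2.1689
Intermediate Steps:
o(148)/20413 - 42752/(-39014) = 148**2/20413 - 42752/(-39014) = 21904*(1/20413) - 42752*(-1/39014) = 21904/20413 + 21376/19507 = 863629616/398196391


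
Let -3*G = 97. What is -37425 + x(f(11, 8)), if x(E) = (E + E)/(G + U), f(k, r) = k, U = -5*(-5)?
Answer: -37428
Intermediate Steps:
G = -97/3 (G = -1/3*97 = -97/3 ≈ -32.333)
U = 25
x(E) = -3*E/11 (x(E) = (E + E)/(-97/3 + 25) = (2*E)/(-22/3) = (2*E)*(-3/22) = -3*E/11)
-37425 + x(f(11, 8)) = -37425 - 3/11*11 = -37425 - 3 = -37428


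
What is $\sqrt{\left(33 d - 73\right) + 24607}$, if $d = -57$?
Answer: $3 \sqrt{2517} \approx 150.51$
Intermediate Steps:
$\sqrt{\left(33 d - 73\right) + 24607} = \sqrt{\left(33 \left(-57\right) - 73\right) + 24607} = \sqrt{\left(-1881 - 73\right) + 24607} = \sqrt{-1954 + 24607} = \sqrt{22653} = 3 \sqrt{2517}$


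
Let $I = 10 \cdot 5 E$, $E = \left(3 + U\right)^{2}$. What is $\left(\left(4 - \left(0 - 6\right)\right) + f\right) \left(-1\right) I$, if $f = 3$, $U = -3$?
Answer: $0$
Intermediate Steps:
$E = 0$ ($E = \left(3 - 3\right)^{2} = 0^{2} = 0$)
$I = 0$ ($I = 10 \cdot 5 \cdot 0 = 50 \cdot 0 = 0$)
$\left(\left(4 - \left(0 - 6\right)\right) + f\right) \left(-1\right) I = \left(\left(4 - \left(0 - 6\right)\right) + 3\right) \left(-1\right) 0 = \left(\left(4 - -6\right) + 3\right) \left(-1\right) 0 = \left(\left(4 + 6\right) + 3\right) \left(-1\right) 0 = \left(10 + 3\right) \left(-1\right) 0 = 13 \left(-1\right) 0 = \left(-13\right) 0 = 0$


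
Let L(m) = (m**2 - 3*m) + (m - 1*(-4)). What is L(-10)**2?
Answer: 15376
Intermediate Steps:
L(m) = 4 + m**2 - 2*m (L(m) = (m**2 - 3*m) + (m + 4) = (m**2 - 3*m) + (4 + m) = 4 + m**2 - 2*m)
L(-10)**2 = (4 + (-10)**2 - 2*(-10))**2 = (4 + 100 + 20)**2 = 124**2 = 15376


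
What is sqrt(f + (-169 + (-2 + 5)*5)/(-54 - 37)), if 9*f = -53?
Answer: I*sqrt(6383)/39 ≈ 2.0486*I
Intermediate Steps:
f = -53/9 (f = (1/9)*(-53) = -53/9 ≈ -5.8889)
sqrt(f + (-169 + (-2 + 5)*5)/(-54 - 37)) = sqrt(-53/9 + (-169 + (-2 + 5)*5)/(-54 - 37)) = sqrt(-53/9 + (-169 + 3*5)/(-91)) = sqrt(-53/9 + (-169 + 15)*(-1/91)) = sqrt(-53/9 - 154*(-1/91)) = sqrt(-53/9 + 22/13) = sqrt(-491/117) = I*sqrt(6383)/39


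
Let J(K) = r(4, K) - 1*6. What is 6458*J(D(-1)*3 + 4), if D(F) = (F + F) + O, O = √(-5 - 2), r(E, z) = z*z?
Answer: -419770 - 77496*I*√7 ≈ -4.1977e+5 - 2.0504e+5*I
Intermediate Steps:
r(E, z) = z²
O = I*√7 (O = √(-7) = I*√7 ≈ 2.6458*I)
D(F) = 2*F + I*√7 (D(F) = (F + F) + I*√7 = 2*F + I*√7)
J(K) = -6 + K² (J(K) = K² - 1*6 = K² - 6 = -6 + K²)
6458*J(D(-1)*3 + 4) = 6458*(-6 + ((2*(-1) + I*√7)*3 + 4)²) = 6458*(-6 + ((-2 + I*√7)*3 + 4)²) = 6458*(-6 + ((-6 + 3*I*√7) + 4)²) = 6458*(-6 + (-2 + 3*I*√7)²) = -38748 + 6458*(-2 + 3*I*√7)²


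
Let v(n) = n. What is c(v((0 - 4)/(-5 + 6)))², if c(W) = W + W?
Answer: 64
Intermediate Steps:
c(W) = 2*W
c(v((0 - 4)/(-5 + 6)))² = (2*((0 - 4)/(-5 + 6)))² = (2*(-4/1))² = (2*(-4*1))² = (2*(-4))² = (-8)² = 64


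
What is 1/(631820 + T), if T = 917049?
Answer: 1/1548869 ≈ 6.4563e-7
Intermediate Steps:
1/(631820 + T) = 1/(631820 + 917049) = 1/1548869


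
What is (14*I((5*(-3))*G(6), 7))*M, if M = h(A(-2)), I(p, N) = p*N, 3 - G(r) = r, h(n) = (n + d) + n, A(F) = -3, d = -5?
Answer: -48510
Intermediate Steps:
h(n) = -5 + 2*n (h(n) = (n - 5) + n = (-5 + n) + n = -5 + 2*n)
G(r) = 3 - r
I(p, N) = N*p
M = -11 (M = -5 + 2*(-3) = -5 - 6 = -11)
(14*I((5*(-3))*G(6), 7))*M = (14*(7*((5*(-3))*(3 - 1*6))))*(-11) = (14*(7*(-15*(3 - 6))))*(-11) = (14*(7*(-15*(-3))))*(-11) = (14*(7*45))*(-11) = (14*315)*(-11) = 4410*(-11) = -48510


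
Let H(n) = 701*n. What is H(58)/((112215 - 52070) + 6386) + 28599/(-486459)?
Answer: 1986192217/3596067081 ≈ 0.55232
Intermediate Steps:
H(58)/((112215 - 52070) + 6386) + 28599/(-486459) = (701*58)/((112215 - 52070) + 6386) + 28599/(-486459) = 40658/(60145 + 6386) + 28599*(-1/486459) = 40658/66531 - 9533/162153 = 1986192217/3596067081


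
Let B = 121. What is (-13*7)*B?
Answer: -11011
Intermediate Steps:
(-13*7)*B = -13*7*121 = -91*121 = -11011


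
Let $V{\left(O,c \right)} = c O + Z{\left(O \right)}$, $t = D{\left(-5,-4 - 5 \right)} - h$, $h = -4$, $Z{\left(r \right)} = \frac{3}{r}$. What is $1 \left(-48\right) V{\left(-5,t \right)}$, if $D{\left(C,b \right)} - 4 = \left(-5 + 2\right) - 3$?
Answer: $\frac{2544}{5} \approx 508.8$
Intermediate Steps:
$D{\left(C,b \right)} = -2$ ($D{\left(C,b \right)} = 4 + \left(\left(-5 + 2\right) - 3\right) = 4 - 6 = -2$)
$t = 2$ ($t = -2 - -4 = -2 + 4 = 2$)
$V{\left(O,c \right)} = \frac{3}{O} + O c$ ($V{\left(O,c \right)} = c O + \frac{3}{O} = O c + \frac{3}{O} = \frac{3}{O} + O c$)
$1 \left(-48\right) V{\left(-5,t \right)} = 1 \left(-48\right) \left(\frac{3}{-5} - 10\right) = - 48 \left(3 \left(- \frac{1}{5}\right) - 10\right) = - 48 \left(- \frac{3}{5} - 10\right) = \left(-48\right) \left(- \frac{53}{5}\right) = \frac{2544}{5}$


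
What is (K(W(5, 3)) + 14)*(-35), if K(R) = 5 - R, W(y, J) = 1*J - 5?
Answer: -735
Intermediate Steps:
W(y, J) = -5 + J (W(y, J) = J - 5 = -5 + J)
(K(W(5, 3)) + 14)*(-35) = ((5 - (-5 + 3)) + 14)*(-35) = ((5 - 1*(-2)) + 14)*(-35) = ((5 + 2) + 14)*(-35) = (7 + 14)*(-35) = 21*(-35) = -735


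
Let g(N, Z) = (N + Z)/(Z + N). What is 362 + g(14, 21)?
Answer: 363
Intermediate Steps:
g(N, Z) = 1 (g(N, Z) = (N + Z)/(N + Z) = 1)
362 + g(14, 21) = 362 + 1 = 363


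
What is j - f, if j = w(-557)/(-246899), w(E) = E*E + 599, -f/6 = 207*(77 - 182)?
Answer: -32198409438/246899 ≈ -1.3041e+5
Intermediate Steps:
f = 130410 (f = -1242*(77 - 182) = -1242*(-105) = -6*(-21735) = 130410)
w(E) = 599 + E² (w(E) = E² + 599 = 599 + E²)
j = -310848/246899 (j = (599 + (-557)²)/(-246899) = (599 + 310249)*(-1/246899) = 310848*(-1/246899) = -310848/246899 ≈ -1.2590)
j - f = -310848/246899 - 1*130410 = -310848/246899 - 130410 = -32198409438/246899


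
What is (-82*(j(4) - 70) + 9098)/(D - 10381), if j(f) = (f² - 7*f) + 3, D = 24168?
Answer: 15576/13787 ≈ 1.1298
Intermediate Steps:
j(f) = 3 + f² - 7*f
(-82*(j(4) - 70) + 9098)/(D - 10381) = (-82*((3 + 4² - 7*4) - 70) + 9098)/(24168 - 10381) = (-82*((3 + 16 - 28) - 70) + 9098)/13787 = (-82*(-9 - 70) + 9098)*(1/13787) = (-82*(-79) + 9098)*(1/13787) = (6478 + 9098)*(1/13787) = 15576*(1/13787) = 15576/13787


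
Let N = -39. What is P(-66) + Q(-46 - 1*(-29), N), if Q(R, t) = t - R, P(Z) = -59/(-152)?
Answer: -3285/152 ≈ -21.612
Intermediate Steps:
P(Z) = 59/152 (P(Z) = -59*(-1/152) = 59/152)
P(-66) + Q(-46 - 1*(-29), N) = 59/152 + (-39 - (-46 - 1*(-29))) = 59/152 + (-39 - (-46 + 29)) = 59/152 + (-39 - 1*(-17)) = 59/152 + (-39 + 17) = 59/152 - 22 = -3285/152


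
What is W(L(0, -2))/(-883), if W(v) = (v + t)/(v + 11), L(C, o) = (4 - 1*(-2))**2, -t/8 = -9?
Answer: -108/41501 ≈ -0.0026023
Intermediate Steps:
t = 72 (t = -8*(-9) = 72)
L(C, o) = 36 (L(C, o) = (4 + 2)**2 = 6**2 = 36)
W(v) = (72 + v)/(11 + v) (W(v) = (v + 72)/(v + 11) = (72 + v)/(11 + v))
W(L(0, -2))/(-883) = ((72 + 36)/(11 + 36))/(-883) = (108/47)*(-1/883) = -108/41501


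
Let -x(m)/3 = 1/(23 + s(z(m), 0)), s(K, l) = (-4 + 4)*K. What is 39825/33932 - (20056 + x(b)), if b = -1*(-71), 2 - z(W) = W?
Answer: -15651406645/780436 ≈ -20055.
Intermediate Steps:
z(W) = 2 - W
s(K, l) = 0 (s(K, l) = 0*K = 0)
b = 71
x(m) = -3/23 (x(m) = -3/(23 + 0) = -3/23)
39825/33932 - (20056 + x(b)) = 39825/33932 - (20056 - 3/23) = 39825*(1/33932) - 1*461285/23 = 39825/33932 - 461285/23 = -15651406645/780436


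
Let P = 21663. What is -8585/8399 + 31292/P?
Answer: 76844653/181947537 ≈ 0.42235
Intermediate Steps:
-8585/8399 + 31292/P = -8585/8399 + 31292/21663 = 76844653/181947537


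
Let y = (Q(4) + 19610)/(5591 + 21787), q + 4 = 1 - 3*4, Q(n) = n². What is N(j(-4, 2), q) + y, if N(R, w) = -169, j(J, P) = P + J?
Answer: -767876/4563 ≈ -168.28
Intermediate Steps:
q = -15 (q = -4 + (1 - 3*4) = -4 + (1 - 12) = -4 - 11 = -15)
j(J, P) = J + P
y = 3271/4563 (y = (4² + 19610)/(5591 + 21787) = (16 + 19610)/27378 = 19626*(1/27378) = 3271/4563 ≈ 0.71685)
N(j(-4, 2), q) + y = -169 + 3271/4563 = -767876/4563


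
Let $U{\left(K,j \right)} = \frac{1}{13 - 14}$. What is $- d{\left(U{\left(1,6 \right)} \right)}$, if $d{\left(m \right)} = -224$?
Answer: $224$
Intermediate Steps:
$U{\left(K,j \right)} = -1$ ($U{\left(K,j \right)} = \frac{1}{-1} = -1$)
$- d{\left(U{\left(1,6 \right)} \right)} = \left(-1\right) \left(-224\right) = 224$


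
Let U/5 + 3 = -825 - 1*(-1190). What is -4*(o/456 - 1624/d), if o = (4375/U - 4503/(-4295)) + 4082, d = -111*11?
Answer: -2969077485257/72139146420 ≈ -41.158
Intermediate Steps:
U = 1810 (U = -15 + 5*(-825 - 1*(-1190)) = -15 + 5*(-825 + 1190) = -15 + 5*365 = -15 + 1825 = 1810)
d = -1221
o = 6352040991/1554790 (o = (4375/1810 - 4503/(-4295)) + 4082 = (4375*(1/1810) - 4503*(-1/4295)) + 4082 = (875/362 + 4503/4295) + 4082 = 5388211/1554790 + 4082 = 6352040991/1554790 ≈ 4085.5)
-4*(o/456 - 1624/d) = -4*((6352040991/1554790)/456 - 1624/(-1221)) = -4*((6352040991/1554790)*(1/456) - 1624*(-1/1221)) = -4*(2117346997/236328080 + 1624/1221) = -4*2969077485257/288556585680 = -2969077485257/72139146420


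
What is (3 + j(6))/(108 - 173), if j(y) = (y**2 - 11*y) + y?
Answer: 21/65 ≈ 0.32308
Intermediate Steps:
j(y) = y**2 - 10*y
(3 + j(6))/(108 - 173) = (3 + 6*(-10 + 6))/(108 - 173) = (3 + 6*(-4))/(-65) = (3 - 24)*(-1/65) = -21*(-1/65) = 21/65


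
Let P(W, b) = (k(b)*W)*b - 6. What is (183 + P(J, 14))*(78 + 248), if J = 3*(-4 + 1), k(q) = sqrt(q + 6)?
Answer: 57702 - 82152*sqrt(5) ≈ -1.2600e+5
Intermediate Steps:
k(q) = sqrt(6 + q)
J = -9 (J = 3*(-3) = -9)
P(W, b) = -6 + W*b*sqrt(6 + b) (P(W, b) = (sqrt(6 + b)*W)*b - 6 = (W*sqrt(6 + b))*b - 6 = W*b*sqrt(6 + b) - 6 = -6 + W*b*sqrt(6 + b))
(183 + P(J, 14))*(78 + 248) = (183 + (-6 - 9*14*sqrt(6 + 14)))*(78 + 248) = (183 + (-6 - 9*14*sqrt(20)))*326 = (183 + (-6 - 9*14*2*sqrt(5)))*326 = (183 + (-6 - 252*sqrt(5)))*326 = (177 - 252*sqrt(5))*326 = 57702 - 82152*sqrt(5)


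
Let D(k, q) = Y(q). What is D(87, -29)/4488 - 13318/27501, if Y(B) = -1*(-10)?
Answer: -3305343/6856916 ≈ -0.48205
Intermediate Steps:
Y(B) = 10
D(k, q) = 10
D(87, -29)/4488 - 13318/27501 = 10/4488 - 13318/27501 = 10*(1/4488) - 13318*1/27501 = 5/2244 - 13318/27501 = -3305343/6856916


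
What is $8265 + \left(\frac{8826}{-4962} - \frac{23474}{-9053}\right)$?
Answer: $\frac{5625886750}{680621} \approx 8265.8$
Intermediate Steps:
$8265 + \left(\frac{8826}{-4962} - \frac{23474}{-9053}\right) = 8265 + \left(8826 \left(- \frac{1}{4962}\right) - - \frac{2134}{823}\right) = 8265 + \left(- \frac{1471}{827} + \frac{2134}{823}\right) = 8265 + \frac{554185}{680621} = \frac{5625886750}{680621}$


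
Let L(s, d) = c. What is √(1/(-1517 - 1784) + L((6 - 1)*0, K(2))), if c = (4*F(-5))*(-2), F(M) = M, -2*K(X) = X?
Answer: 3*√48428971/3301 ≈ 6.3245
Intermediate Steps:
K(X) = -X/2
c = 40 (c = (4*(-5))*(-2) = -20*(-2) = 40)
L(s, d) = 40
√(1/(-1517 - 1784) + L((6 - 1)*0, K(2))) = √(1/(-1517 - 1784) + 40) = √(1/(-3301) + 40) = √(-1/3301 + 40) = √(132039/3301) = 3*√48428971/3301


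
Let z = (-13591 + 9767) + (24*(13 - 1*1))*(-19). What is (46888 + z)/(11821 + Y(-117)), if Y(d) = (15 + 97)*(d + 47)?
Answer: 37592/3981 ≈ 9.4429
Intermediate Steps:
z = -9296 (z = -3824 + (24*(13 - 1))*(-19) = -3824 + (24*12)*(-19) = -3824 + 288*(-19) = -3824 - 5472 = -9296)
Y(d) = 5264 + 112*d (Y(d) = 112*(47 + d) = 5264 + 112*d)
(46888 + z)/(11821 + Y(-117)) = (46888 - 9296)/(11821 + (5264 + 112*(-117))) = 37592/(11821 + (5264 - 13104)) = 37592/(11821 - 7840) = 37592/3981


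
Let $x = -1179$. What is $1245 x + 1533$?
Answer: $-1466322$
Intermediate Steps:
$1245 x + 1533 = 1245 \left(-1179\right) + 1533 = -1467855 + 1533 = -1466322$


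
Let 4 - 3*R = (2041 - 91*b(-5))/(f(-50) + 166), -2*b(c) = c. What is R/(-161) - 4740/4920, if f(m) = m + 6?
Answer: -4546463/4831932 ≈ -0.94092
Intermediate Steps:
f(m) = 6 + m
b(c) = -c/2
R = -2651/732 (R = 4/3 - (2041 - (-91)*(-5)/2)/(3*((6 - 50) + 166)) = 4/3 - (2041 - 91*5/2)/(3*(-44 + 166)) = 4/3 - (2041 - 455/2)/(3*122) = 4/3 - 1209/(2*122) = 4/3 - ⅓*3627/244 = 4/3 - 1209/244 = -2651/732 ≈ -3.6216)
R/(-161) - 4740/4920 = -2651/732/(-161) - 4740/4920 = -2651/732*(-1/161) - 4740*1/4920 = 2651/117852 - 79/82 = -4546463/4831932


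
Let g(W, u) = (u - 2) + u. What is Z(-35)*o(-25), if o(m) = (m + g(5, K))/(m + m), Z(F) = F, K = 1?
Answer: -35/2 ≈ -17.500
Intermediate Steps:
g(W, u) = -2 + 2*u (g(W, u) = (-2 + u) + u = -2 + 2*u)
o(m) = ½ (o(m) = (m + (-2 + 2*1))/(m + m) = (m + (-2 + 2))/((2*m)) = (m + 0)*(1/(2*m)) = m*(1/(2*m)) = ½)
Z(-35)*o(-25) = -35*½ = -35/2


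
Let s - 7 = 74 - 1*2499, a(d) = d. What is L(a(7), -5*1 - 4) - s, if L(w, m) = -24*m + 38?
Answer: 2672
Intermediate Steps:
L(w, m) = 38 - 24*m
s = -2418 (s = 7 + (74 - 1*2499) = 7 + (74 - 2499) = 7 - 2425 = -2418)
L(a(7), -5*1 - 4) - s = (38 - 24*(-5*1 - 4)) - 1*(-2418) = (38 - 24*(-5 - 4)) + 2418 = (38 - 24*(-9)) + 2418 = (38 + 216) + 2418 = 254 + 2418 = 2672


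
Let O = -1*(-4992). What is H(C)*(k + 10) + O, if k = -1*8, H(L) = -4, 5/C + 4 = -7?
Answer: 4984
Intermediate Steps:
C = -5/11 (C = 5/(-4 - 7) = 5/(-11) = 5*(-1/11) = -5/11 ≈ -0.45455)
k = -8
O = 4992
H(C)*(k + 10) + O = -4*(-8 + 10) + 4992 = -4*2 + 4992 = -8 + 4992 = 4984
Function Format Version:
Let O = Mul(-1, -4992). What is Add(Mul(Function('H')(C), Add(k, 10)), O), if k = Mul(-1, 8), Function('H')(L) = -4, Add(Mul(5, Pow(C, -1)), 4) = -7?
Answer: 4984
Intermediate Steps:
C = Rational(-5, 11) (C = Mul(5, Pow(Add(-4, -7), -1)) = Mul(5, Pow(-11, -1)) = Mul(5, Rational(-1, 11)) = Rational(-5, 11) ≈ -0.45455)
k = -8
O = 4992
Add(Mul(Function('H')(C), Add(k, 10)), O) = Add(Mul(-4, Add(-8, 10)), 4992) = Add(Mul(-4, 2), 4992) = Add(-8, 4992) = 4984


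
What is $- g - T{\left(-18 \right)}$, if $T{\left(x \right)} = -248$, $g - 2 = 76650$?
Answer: $-76404$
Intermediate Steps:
$g = 76652$ ($g = 2 + 76650 = 76652$)
$- g - T{\left(-18 \right)} = \left(-1\right) 76652 - -248 = -76652 + 248 = -76404$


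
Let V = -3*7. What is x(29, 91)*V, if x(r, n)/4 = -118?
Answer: 9912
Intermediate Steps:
x(r, n) = -472 (x(r, n) = 4*(-118) = -472)
V = -21
x(29, 91)*V = -472*(-21) = 9912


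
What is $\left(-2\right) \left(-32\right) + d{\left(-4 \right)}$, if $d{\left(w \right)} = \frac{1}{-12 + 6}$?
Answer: $\frac{383}{6} \approx 63.833$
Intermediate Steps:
$d{\left(w \right)} = - \frac{1}{6}$ ($d{\left(w \right)} = \frac{1}{-6} = - \frac{1}{6}$)
$\left(-2\right) \left(-32\right) + d{\left(-4 \right)} = \left(-2\right) \left(-32\right) - \frac{1}{6} = 64 - \frac{1}{6} = \frac{383}{6}$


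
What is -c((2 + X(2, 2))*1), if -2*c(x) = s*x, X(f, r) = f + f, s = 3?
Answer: 9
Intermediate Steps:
X(f, r) = 2*f
c(x) = -3*x/2
-c((2 + X(2, 2))*1) = -(-3)*(2 + 2*2)*1/2 = -(-3)*(2 + 4)*1/2 = -(-3)*6*1/2 = -(-3)*6/2 = -1*(-9) = 9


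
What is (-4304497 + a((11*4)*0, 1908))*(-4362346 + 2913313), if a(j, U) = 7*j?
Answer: 6237358201401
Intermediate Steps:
(-4304497 + a((11*4)*0, 1908))*(-4362346 + 2913313) = (-4304497 + 7*((11*4)*0))*(-4362346 + 2913313) = (-4304497 + 7*(44*0))*(-1449033) = (-4304497 + 7*0)*(-1449033) = (-4304497 + 0)*(-1449033) = -4304497*(-1449033) = 6237358201401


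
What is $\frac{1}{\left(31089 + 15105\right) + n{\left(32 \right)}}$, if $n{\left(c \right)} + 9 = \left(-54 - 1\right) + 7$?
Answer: $\frac{1}{46137} \approx 2.1675 \cdot 10^{-5}$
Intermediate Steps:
$n{\left(c \right)} = -57$ ($n{\left(c \right)} = -9 + \left(\left(-54 - 1\right) + 7\right) = -9 + \left(-55 + 7\right) = -9 - 48 = -57$)
$\frac{1}{\left(31089 + 15105\right) + n{\left(32 \right)}} = \frac{1}{\left(31089 + 15105\right) - 57} = \frac{1}{46194 - 57} = \frac{1}{46137}$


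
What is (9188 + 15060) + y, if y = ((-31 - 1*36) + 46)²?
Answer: 24689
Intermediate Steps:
y = 441 (y = ((-31 - 36) + 46)² = (-67 + 46)² = (-21)² = 441)
(9188 + 15060) + y = (9188 + 15060) + 441 = 24248 + 441 = 24689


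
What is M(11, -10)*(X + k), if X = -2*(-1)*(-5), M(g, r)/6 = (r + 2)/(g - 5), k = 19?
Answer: -72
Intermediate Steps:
M(g, r) = 6*(2 + r)/(-5 + g) (M(g, r) = 6*((r + 2)/(g - 5)) = 6*((2 + r)/(-5 + g)) = 6*(2 + r)/(-5 + g))
X = -10 (X = 2*(-5) = -10)
M(11, -10)*(X + k) = (6*(2 - 10)/(-5 + 11))*(-10 + 19) = (6*(-8)/6)*9 = (6*(1/6)*(-8))*9 = -8*9 = -72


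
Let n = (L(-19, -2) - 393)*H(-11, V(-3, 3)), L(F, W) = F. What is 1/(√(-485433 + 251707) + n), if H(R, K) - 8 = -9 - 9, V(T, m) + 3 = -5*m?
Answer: 2060/8604063 - I*√233726/17208126 ≈ 0.00023942 - 2.8094e-5*I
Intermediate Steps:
V(T, m) = -3 - 5*m
H(R, K) = -10 (H(R, K) = 8 + (-9 - 9) = 8 - 18 = -10)
n = 4120 (n = (-19 - 393)*(-10) = -412*(-10) = 4120)
1/(√(-485433 + 251707) + n) = 1/(√(-485433 + 251707) + 4120) = 1/(√(-233726) + 4120) = 1/(I*√233726 + 4120) = 1/(4120 + I*√233726)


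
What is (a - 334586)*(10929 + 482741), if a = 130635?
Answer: -100684490170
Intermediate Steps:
(a - 334586)*(10929 + 482741) = (130635 - 334586)*(10929 + 482741) = -203951*493670 = -100684490170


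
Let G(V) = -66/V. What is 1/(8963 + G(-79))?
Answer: 79/708143 ≈ 0.00011156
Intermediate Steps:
1/(8963 + G(-79)) = 1/(8963 - 66/(-79)) = 1/(8963 - 66*(-1/79)) = 1/(8963 + 66/79) = 1/(708143/79) = 79/708143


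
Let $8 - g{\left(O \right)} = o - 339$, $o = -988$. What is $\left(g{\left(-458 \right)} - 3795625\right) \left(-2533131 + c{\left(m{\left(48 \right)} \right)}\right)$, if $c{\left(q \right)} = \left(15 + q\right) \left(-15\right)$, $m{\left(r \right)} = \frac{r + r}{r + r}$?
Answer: $9612344251590$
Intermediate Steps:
$g{\left(O \right)} = 1335$ ($g{\left(O \right)} = 8 - \left(-988 - 339\right) = 8 - -1327 = 8 + 1327 = 1335$)
$m{\left(r \right)} = 1$ ($m{\left(r \right)} = \frac{2 r}{2 r} = 2 r \frac{1}{2 r} = 1$)
$c{\left(q \right)} = -225 - 15 q$
$\left(g{\left(-458 \right)} - 3795625\right) \left(-2533131 + c{\left(m{\left(48 \right)} \right)}\right) = \left(1335 - 3795625\right) \left(-2533131 - 240\right) = - 3794290 \left(-2533131 - 240\right) = \left(-3794290\right) \left(-2533371\right) = 9612344251590$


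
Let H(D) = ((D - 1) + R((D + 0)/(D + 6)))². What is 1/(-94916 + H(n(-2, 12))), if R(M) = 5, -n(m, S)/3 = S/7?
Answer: -49/4650820 ≈ -1.0536e-5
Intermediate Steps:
n(m, S) = -3*S/7
H(D) = (4 + D)² (H(D) = ((D - 1) + 5)² = ((-1 + D) + 5)² = (4 + D)²)
1/(-94916 + H(n(-2, 12))) = 1/(-94916 + (4 - 3/7*12)²) = 1/(-94916 + (4 - 36/7)²) = 1/(-94916 + (-8/7)²) = 1/(-94916 + 64/49) = 1/(-4650820/49) = -49/4650820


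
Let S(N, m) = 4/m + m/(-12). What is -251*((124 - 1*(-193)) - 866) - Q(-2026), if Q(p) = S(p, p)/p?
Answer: 1696861770529/12314028 ≈ 1.3780e+5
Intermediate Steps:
S(N, m) = 4/m - m/12 (S(N, m) = 4/m + m*(-1/12) = 4/m - m/12)
Q(p) = (4/p - p/12)/p
-251*((124 - 1*(-193)) - 866) - Q(-2026) = -251*((124 - 1*(-193)) - 866) - (-1/12 + 4/(-2026)**2) = -251*((124 + 193) - 866) - (-1/12 + 4*(1/4104676)) = -251*(317 - 866) - (-1/12 + 1/1026169) = -251*(-549) - 1*(-1026157/12314028) = 137799 + 1026157/12314028 = 1696861770529/12314028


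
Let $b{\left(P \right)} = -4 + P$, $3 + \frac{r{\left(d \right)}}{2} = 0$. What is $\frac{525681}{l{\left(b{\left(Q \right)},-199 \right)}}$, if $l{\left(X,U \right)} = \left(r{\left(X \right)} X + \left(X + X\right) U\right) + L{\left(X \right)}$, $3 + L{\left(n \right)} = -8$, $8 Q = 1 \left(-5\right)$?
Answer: $\frac{1051362}{3715} \approx 283.0$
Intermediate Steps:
$r{\left(d \right)} = -6$ ($r{\left(d \right)} = -6 + 2 \cdot 0 = -6 + 0 = -6$)
$Q = - \frac{5}{8}$ ($Q = \frac{1 \left(-5\right)}{8} = \frac{1}{8} \left(-5\right) = - \frac{5}{8} \approx -0.625$)
$L{\left(n \right)} = -11$ ($L{\left(n \right)} = -3 - 8 = -11$)
$l{\left(X,U \right)} = -11 - 6 X + 2 U X$ ($l{\left(X,U \right)} = \left(- 6 X + \left(X + X\right) U\right) - 11 = \left(- 6 X + 2 X U\right) - 11 = \left(- 6 X + 2 U X\right) - 11 = -11 - 6 X + 2 U X$)
$\frac{525681}{l{\left(b{\left(Q \right)},-199 \right)}} = \frac{525681}{-11 - 6 \left(-4 - \frac{5}{8}\right) + 2 \left(-199\right) \left(-4 - \frac{5}{8}\right)} = \frac{525681}{-11 - - \frac{111}{4} + 2 \left(-199\right) \left(- \frac{37}{8}\right)} = \frac{525681}{-11 + \frac{111}{4} + \frac{7363}{4}} = \frac{525681}{\frac{3715}{2}} = 525681 \cdot \frac{2}{3715} = \frac{1051362}{3715}$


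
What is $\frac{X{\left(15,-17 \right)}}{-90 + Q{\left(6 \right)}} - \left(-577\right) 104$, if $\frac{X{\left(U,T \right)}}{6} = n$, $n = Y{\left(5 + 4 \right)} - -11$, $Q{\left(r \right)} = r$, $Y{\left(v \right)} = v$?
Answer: $\frac{420046}{7} \approx 60007.0$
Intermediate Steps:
$n = 20$ ($n = \left(5 + 4\right) - -11 = 9 + 11 = 20$)
$X{\left(U,T \right)} = 120$ ($X{\left(U,T \right)} = 6 \cdot 20 = 120$)
$\frac{X{\left(15,-17 \right)}}{-90 + Q{\left(6 \right)}} - \left(-577\right) 104 = \frac{1}{-90 + 6} \cdot 120 - \left(-577\right) 104 = \frac{1}{-84} \cdot 120 - -60008 = \left(- \frac{1}{84}\right) 120 + 60008 = - \frac{10}{7} + 60008 = \frac{420046}{7}$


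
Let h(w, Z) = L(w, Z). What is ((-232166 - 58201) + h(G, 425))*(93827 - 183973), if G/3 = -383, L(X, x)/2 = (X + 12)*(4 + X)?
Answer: -208540420998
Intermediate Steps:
L(X, x) = 2*(4 + X)*(12 + X) (L(X, x) = 2*((X + 12)*(4 + X)) = 2*((12 + X)*(4 + X)) = 2*((4 + X)*(12 + X)) = 2*(4 + X)*(12 + X))
G = -1149 (G = 3*(-383) = -1149)
h(w, Z) = 96 + 2*w**2 + 32*w
((-232166 - 58201) + h(G, 425))*(93827 - 183973) = ((-232166 - 58201) + (96 + 2*(-1149)**2 + 32*(-1149)))*(93827 - 183973) = (-290367 + (96 + 2*1320201 - 36768))*(-90146) = (-290367 + (96 + 2640402 - 36768))*(-90146) = (-290367 + 2603730)*(-90146) = 2313363*(-90146) = -208540420998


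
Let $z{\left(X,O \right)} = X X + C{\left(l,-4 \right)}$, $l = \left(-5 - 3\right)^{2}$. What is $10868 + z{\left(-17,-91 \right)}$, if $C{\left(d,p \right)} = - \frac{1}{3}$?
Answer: $\frac{33470}{3} \approx 11157.0$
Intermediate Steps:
$l = 64$ ($l = \left(-8\right)^{2} = 64$)
$C{\left(d,p \right)} = - \frac{1}{3}$ ($C{\left(d,p \right)} = \left(-1\right) \frac{1}{3} = - \frac{1}{3}$)
$z{\left(X,O \right)} = - \frac{1}{3} + X^{2}$ ($z{\left(X,O \right)} = X X - \frac{1}{3} = X^{2} - \frac{1}{3} = - \frac{1}{3} + X^{2}$)
$10868 + z{\left(-17,-91 \right)} = 10868 - \left(\frac{1}{3} - \left(-17\right)^{2}\right) = 10868 + \left(- \frac{1}{3} + 289\right) = 10868 + \frac{866}{3} = \frac{33470}{3}$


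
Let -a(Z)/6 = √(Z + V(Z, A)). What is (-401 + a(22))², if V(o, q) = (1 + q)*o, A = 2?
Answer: 163969 + 9624*√22 ≈ 2.0911e+5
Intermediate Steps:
V(o, q) = o*(1 + q)
a(Z) = -12*√Z (a(Z) = -6*√(Z + Z*(1 + 2)) = -6*√(Z + Z*3) = -6*√(Z + 3*Z) = -6*2*√Z = -12*√Z)
(-401 + a(22))² = (-401 - 12*√22)²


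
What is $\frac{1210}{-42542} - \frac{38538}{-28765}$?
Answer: $\frac{802338973}{611860315} \approx 1.3113$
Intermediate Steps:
$\frac{1210}{-42542} - \frac{38538}{-28765} = 1210 \left(- \frac{1}{42542}\right) - - \frac{38538}{28765} = - \frac{605}{21271} + \frac{38538}{28765} = \frac{802338973}{611860315}$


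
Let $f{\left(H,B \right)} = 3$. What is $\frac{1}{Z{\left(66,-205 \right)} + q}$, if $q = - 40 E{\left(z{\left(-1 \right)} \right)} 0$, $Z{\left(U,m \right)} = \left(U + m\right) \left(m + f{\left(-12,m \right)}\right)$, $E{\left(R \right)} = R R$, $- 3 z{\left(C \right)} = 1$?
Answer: $\frac{1}{28078} \approx 3.5615 \cdot 10^{-5}$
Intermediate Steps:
$z{\left(C \right)} = - \frac{1}{3}$ ($z{\left(C \right)} = \left(- \frac{1}{3}\right) 1 = - \frac{1}{3}$)
$E{\left(R \right)} = R^{2}$
$Z{\left(U,m \right)} = \left(3 + m\right) \left(U + m\right)$ ($Z{\left(U,m \right)} = \left(U + m\right) \left(m + 3\right) = \left(U + m\right) \left(3 + m\right) = \left(3 + m\right) \left(U + m\right)$)
$q = 0$ ($q = - 40 \left(- \frac{1}{3}\right)^{2} \cdot 0 = \left(-40\right) \frac{1}{9} \cdot 0 = \left(- \frac{40}{9}\right) 0 = 0$)
$\frac{1}{Z{\left(66,-205 \right)} + q} = \frac{1}{\left(\left(-205\right)^{2} + 3 \cdot 66 + 3 \left(-205\right) + 66 \left(-205\right)\right) + 0} = \frac{1}{\left(42025 + 198 - 615 - 13530\right) + 0} = \frac{1}{28078 + 0} = \frac{1}{28078}$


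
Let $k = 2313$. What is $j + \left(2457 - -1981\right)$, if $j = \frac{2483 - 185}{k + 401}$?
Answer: $\frac{6023515}{1357} \approx 4438.8$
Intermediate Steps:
$j = \frac{1149}{1357}$ ($j = \frac{2483 - 185}{2313 + 401} = \frac{2298}{2714} = 2298 \cdot \frac{1}{2714} = \frac{1149}{1357} \approx 0.84672$)
$j + \left(2457 - -1981\right) = \frac{1149}{1357} + \left(2457 - -1981\right) = \frac{1149}{1357} + \left(2457 + 1981\right) = \frac{1149}{1357} + 4438 = \frac{6023515}{1357}$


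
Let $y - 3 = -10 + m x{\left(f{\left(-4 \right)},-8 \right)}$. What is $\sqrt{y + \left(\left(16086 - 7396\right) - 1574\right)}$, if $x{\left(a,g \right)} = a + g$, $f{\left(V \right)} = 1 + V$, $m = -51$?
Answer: $\sqrt{7670} \approx 87.578$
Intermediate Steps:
$y = 554$ ($y = 3 - \left(10 + 51 \left(\left(1 - 4\right) - 8\right)\right) = 3 - \left(10 + 51 \left(-3 - 8\right)\right) = 3 - -551 = 3 + \left(-10 + 561\right) = 3 + 551 = 554$)
$\sqrt{y + \left(\left(16086 - 7396\right) - 1574\right)} = \sqrt{554 + \left(\left(16086 - 7396\right) - 1574\right)} = \sqrt{554 + \left(8690 - 1574\right)} = \sqrt{554 + 7116} = \sqrt{7670}$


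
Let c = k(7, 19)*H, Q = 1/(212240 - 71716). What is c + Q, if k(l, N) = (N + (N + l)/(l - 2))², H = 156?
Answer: 320956253929/3513100 ≈ 91360.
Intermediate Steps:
Q = 1/140524 ≈ 7.1162e-6
k(l, N) = (N + (N + l)/(-2 + l))²
c = 2283996/25 (c = ((7 - 1*19 + 19*7)²/(-2 + 7)²)*156 = ((7 - 19 + 133)²/5²)*156 = ((1/25)*121²)*156 = ((1/25)*14641)*156 = (14641/25)*156 = 2283996/25 ≈ 91360.)
c + Q = 2283996/25 + 1/140524 = 320956253929/3513100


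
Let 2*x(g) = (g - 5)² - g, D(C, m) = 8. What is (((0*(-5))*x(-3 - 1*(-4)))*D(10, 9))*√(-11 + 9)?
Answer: 0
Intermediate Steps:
x(g) = (-5 + g)²/2 - g/2 (x(g) = ((g - 5)² - g)/2 = ((-5 + g)² - g)/2 = (-5 + g)²/2 - g/2)
(((0*(-5))*x(-3 - 1*(-4)))*D(10, 9))*√(-11 + 9) = (((0*(-5))*((-5 + (-3 - 1*(-4)))²/2 - (-3 - 1*(-4))/2))*8)*√(-11 + 9) = ((0*((-5 + (-3 + 4))²/2 - (-3 + 4)/2))*8)*√(-2) = ((0*((-5 + 1)²/2 - ½*1))*8)*(I*√2) = ((0*((½)*(-4)² - ½))*8)*(I*√2) = ((0*((½)*16 - ½))*8)*(I*√2) = ((0*(8 - ½))*8)*(I*√2) = ((0*(15/2))*8)*(I*√2) = (0*8)*(I*√2) = 0*(I*√2) = 0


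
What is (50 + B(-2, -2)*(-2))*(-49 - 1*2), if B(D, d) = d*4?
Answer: -3366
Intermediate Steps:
B(D, d) = 4*d
(50 + B(-2, -2)*(-2))*(-49 - 1*2) = (50 + (4*(-2))*(-2))*(-49 - 1*2) = (50 - 8*(-2))*(-49 - 2) = (50 + 16)*(-51) = 66*(-51) = -3366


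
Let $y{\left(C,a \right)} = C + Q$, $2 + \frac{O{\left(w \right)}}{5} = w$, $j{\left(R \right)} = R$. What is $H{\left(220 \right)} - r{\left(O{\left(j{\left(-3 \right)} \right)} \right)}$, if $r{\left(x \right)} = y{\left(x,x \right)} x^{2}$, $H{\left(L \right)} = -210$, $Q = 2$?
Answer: $14165$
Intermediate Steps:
$O{\left(w \right)} = -10 + 5 w$
$y{\left(C,a \right)} = 2 + C$ ($y{\left(C,a \right)} = C + 2 = 2 + C$)
$r{\left(x \right)} = x^{2} \left(2 + x\right)$ ($r{\left(x \right)} = \left(2 + x\right) x^{2} = x^{2} \left(2 + x\right)$)
$H{\left(220 \right)} - r{\left(O{\left(j{\left(-3 \right)} \right)} \right)} = -210 - \left(-10 + 5 \left(-3\right)\right)^{2} \left(2 + \left(-10 + 5 \left(-3\right)\right)\right) = -210 - \left(-10 - 15\right)^{2} \left(2 - 25\right) = -210 - \left(-25\right)^{2} \left(2 - 25\right) = -210 - 625 \left(-23\right) = -210 - -14375 = -210 + 14375 = 14165$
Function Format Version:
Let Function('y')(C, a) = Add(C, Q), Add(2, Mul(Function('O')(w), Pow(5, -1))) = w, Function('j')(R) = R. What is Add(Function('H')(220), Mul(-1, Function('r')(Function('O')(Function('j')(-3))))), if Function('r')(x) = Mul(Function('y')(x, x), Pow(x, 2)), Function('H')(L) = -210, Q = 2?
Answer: 14165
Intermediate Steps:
Function('O')(w) = Add(-10, Mul(5, w))
Function('y')(C, a) = Add(2, C) (Function('y')(C, a) = Add(C, 2) = Add(2, C))
Function('r')(x) = Mul(Pow(x, 2), Add(2, x)) (Function('r')(x) = Mul(Add(2, x), Pow(x, 2)) = Mul(Pow(x, 2), Add(2, x)))
Add(Function('H')(220), Mul(-1, Function('r')(Function('O')(Function('j')(-3))))) = Add(-210, Mul(-1, Mul(Pow(Add(-10, Mul(5, -3)), 2), Add(2, Add(-10, Mul(5, -3)))))) = Add(-210, Mul(-1, Mul(Pow(Add(-10, -15), 2), Add(2, Add(-10, -15))))) = Add(-210, Mul(-1, Mul(Pow(-25, 2), Add(2, -25)))) = Add(-210, Mul(-1, Mul(625, -23))) = Add(-210, Mul(-1, -14375)) = Add(-210, 14375) = 14165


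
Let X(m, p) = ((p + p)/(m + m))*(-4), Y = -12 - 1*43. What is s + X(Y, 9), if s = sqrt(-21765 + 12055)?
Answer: 36/55 + I*sqrt(9710) ≈ 0.65455 + 98.539*I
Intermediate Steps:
s = I*sqrt(9710) (s = sqrt(-9710) = I*sqrt(9710) ≈ 98.539*I)
Y = -55 (Y = -12 - 43 = -55)
X(m, p) = -4*p/m (X(m, p) = ((2*p)/((2*m)))*(-4) = ((2*p)*(1/(2*m)))*(-4) = (p/m)*(-4) = -4*p/m)
s + X(Y, 9) = I*sqrt(9710) - 4*9/(-55) = I*sqrt(9710) - 4*9*(-1/55) = I*sqrt(9710) + 36/55 = 36/55 + I*sqrt(9710)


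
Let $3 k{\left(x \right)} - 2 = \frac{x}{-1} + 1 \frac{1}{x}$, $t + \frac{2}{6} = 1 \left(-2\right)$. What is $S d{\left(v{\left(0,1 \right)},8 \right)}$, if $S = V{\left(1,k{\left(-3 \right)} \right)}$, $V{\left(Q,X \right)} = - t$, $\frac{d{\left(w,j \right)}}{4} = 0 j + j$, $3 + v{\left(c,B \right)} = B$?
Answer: $\frac{224}{3} \approx 74.667$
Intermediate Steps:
$v{\left(c,B \right)} = -3 + B$
$d{\left(w,j \right)} = 4 j$ ($d{\left(w,j \right)} = 4 \left(0 j + j\right) = 4 \left(0 + j\right) = 4 j$)
$t = - \frac{7}{3}$ ($t = - \frac{1}{3} + 1 \left(-2\right) = - \frac{1}{3} - 2 = - \frac{7}{3} \approx -2.3333$)
$k{\left(x \right)} = \frac{2}{3} - \frac{x}{3} + \frac{1}{3 x}$ ($k{\left(x \right)} = \frac{2}{3} + \frac{\frac{x}{-1} + 1 \frac{1}{x}}{3} = \frac{2}{3} + \frac{x \left(-1\right) + \frac{1}{x}}{3} = \frac{2}{3} + \frac{- x + \frac{1}{x}}{3} = \frac{2}{3} + \frac{\frac{1}{x} - x}{3} = \frac{2}{3} - \left(- \frac{1}{3 x} + \frac{x}{3}\right) = \frac{2}{3} - \frac{x}{3} + \frac{1}{3 x}$)
$V{\left(Q,X \right)} = \frac{7}{3}$ ($V{\left(Q,X \right)} = \left(-1\right) \left(- \frac{7}{3}\right) = \frac{7}{3}$)
$S = \frac{7}{3} \approx 2.3333$
$S d{\left(v{\left(0,1 \right)},8 \right)} = \frac{7 \cdot 4 \cdot 8}{3} = \frac{7}{3} \cdot 32 = \frac{224}{3}$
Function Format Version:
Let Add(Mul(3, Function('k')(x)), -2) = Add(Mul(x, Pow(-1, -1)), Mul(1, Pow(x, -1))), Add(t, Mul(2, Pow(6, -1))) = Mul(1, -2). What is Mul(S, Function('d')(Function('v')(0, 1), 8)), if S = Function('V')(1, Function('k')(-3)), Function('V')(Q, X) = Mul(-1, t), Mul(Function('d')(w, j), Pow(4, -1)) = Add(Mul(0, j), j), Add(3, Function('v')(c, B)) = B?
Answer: Rational(224, 3) ≈ 74.667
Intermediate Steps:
Function('v')(c, B) = Add(-3, B)
Function('d')(w, j) = Mul(4, j) (Function('d')(w, j) = Mul(4, Add(Mul(0, j), j)) = Mul(4, Add(0, j)) = Mul(4, j))
t = Rational(-7, 3) (t = Add(Rational(-1, 3), Mul(1, -2)) = Add(Rational(-1, 3), -2) = Rational(-7, 3) ≈ -2.3333)
Function('k')(x) = Add(Rational(2, 3), Mul(Rational(-1, 3), x), Mul(Rational(1, 3), Pow(x, -1))) (Function('k')(x) = Add(Rational(2, 3), Mul(Rational(1, 3), Add(Mul(x, Pow(-1, -1)), Mul(1, Pow(x, -1))))) = Add(Rational(2, 3), Mul(Rational(1, 3), Add(Mul(x, -1), Pow(x, -1)))) = Add(Rational(2, 3), Mul(Rational(1, 3), Add(Mul(-1, x), Pow(x, -1)))) = Add(Rational(2, 3), Mul(Rational(1, 3), Add(Pow(x, -1), Mul(-1, x)))) = Add(Rational(2, 3), Add(Mul(Rational(-1, 3), x), Mul(Rational(1, 3), Pow(x, -1)))) = Add(Rational(2, 3), Mul(Rational(-1, 3), x), Mul(Rational(1, 3), Pow(x, -1))))
Function('V')(Q, X) = Rational(7, 3) (Function('V')(Q, X) = Mul(-1, Rational(-7, 3)) = Rational(7, 3))
S = Rational(7, 3) ≈ 2.3333
Mul(S, Function('d')(Function('v')(0, 1), 8)) = Mul(Rational(7, 3), Mul(4, 8)) = Mul(Rational(7, 3), 32) = Rational(224, 3)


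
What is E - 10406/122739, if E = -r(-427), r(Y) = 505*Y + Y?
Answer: 26519223412/122739 ≈ 2.1606e+5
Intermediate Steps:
r(Y) = 506*Y
E = 216062 (E = -506*(-427) = -1*(-216062) = 216062)
E - 10406/122739 = 216062 - 10406/122739 = 26519223412/122739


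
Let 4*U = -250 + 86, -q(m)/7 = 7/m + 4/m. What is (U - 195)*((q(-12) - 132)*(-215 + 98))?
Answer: -3467607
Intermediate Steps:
q(m) = -77/m (q(m) = -7*(7/m + 4/m) = -77/m)
U = -41 (U = (-250 + 86)/4 = (¼)*(-164) = -41)
(U - 195)*((q(-12) - 132)*(-215 + 98)) = (-41 - 195)*((-77/(-12) - 132)*(-215 + 98)) = -236*(-77*(-1/12) - 132)*(-117) = -236*(77/12 - 132)*(-117) = -(-88913)*(-117)/3 = -236*58773/4 = -3467607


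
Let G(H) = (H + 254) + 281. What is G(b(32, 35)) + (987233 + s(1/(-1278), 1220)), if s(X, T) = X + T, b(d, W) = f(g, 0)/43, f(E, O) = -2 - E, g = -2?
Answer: 1263926663/1278 ≈ 9.8899e+5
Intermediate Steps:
b(d, W) = 0 (b(d, W) = (-2 - 1*(-2))/43 = (-2 + 2)*(1/43) = 0*(1/43) = 0)
G(H) = 535 + H (G(H) = (254 + H) + 281 = 535 + H)
s(X, T) = T + X
G(b(32, 35)) + (987233 + s(1/(-1278), 1220)) = (535 + 0) + (987233 + (1220 + 1/(-1278))) = 535 + (987233 + (1220 - 1/1278)) = 535 + (987233 + 1559159/1278) = 535 + 1263242933/1278 = 1263926663/1278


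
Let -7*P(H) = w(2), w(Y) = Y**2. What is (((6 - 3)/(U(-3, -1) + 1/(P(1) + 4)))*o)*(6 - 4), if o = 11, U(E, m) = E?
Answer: -1584/65 ≈ -24.369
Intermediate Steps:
P(H) = -4/7 (P(H) = -1/7*2**2 = -1/7*4 = -4/7)
(((6 - 3)/(U(-3, -1) + 1/(P(1) + 4)))*o)*(6 - 4) = (((6 - 3)/(-3 + 1/(-4/7 + 4)))*11)*(6 - 4) = ((3/(-3 + 1/(24/7)))*11)*2 = ((3/(-3 + 7/24))*11)*2 = ((3/(-65/24))*11)*2 = ((3*(-24/65))*11)*2 = -72/65*11*2 = -792/65*2 = -1584/65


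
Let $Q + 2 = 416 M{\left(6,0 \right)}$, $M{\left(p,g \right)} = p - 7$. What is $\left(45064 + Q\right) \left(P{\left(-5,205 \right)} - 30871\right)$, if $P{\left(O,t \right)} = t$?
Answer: $-1369114236$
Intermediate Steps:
$M{\left(p,g \right)} = -7 + p$
$Q = -418$ ($Q = -2 + 416 \left(-7 + 6\right) = -2 + 416 \left(-1\right) = -2 - 416 = -418$)
$\left(45064 + Q\right) \left(P{\left(-5,205 \right)} - 30871\right) = \left(45064 - 418\right) \left(205 - 30871\right) = 44646 \left(-30666\right) = -1369114236$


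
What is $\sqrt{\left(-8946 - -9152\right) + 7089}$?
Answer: $\sqrt{7295} \approx 85.411$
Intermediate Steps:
$\sqrt{\left(-8946 - -9152\right) + 7089} = \sqrt{\left(-8946 + 9152\right) + 7089} = \sqrt{206 + 7089} = \sqrt{7295}$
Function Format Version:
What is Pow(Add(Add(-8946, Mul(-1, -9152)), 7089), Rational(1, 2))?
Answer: Pow(7295, Rational(1, 2)) ≈ 85.411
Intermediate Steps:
Pow(Add(Add(-8946, Mul(-1, -9152)), 7089), Rational(1, 2)) = Pow(Add(Add(-8946, 9152), 7089), Rational(1, 2)) = Pow(Add(206, 7089), Rational(1, 2)) = Pow(7295, Rational(1, 2))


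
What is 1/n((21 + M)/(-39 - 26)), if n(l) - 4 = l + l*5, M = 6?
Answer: 65/98 ≈ 0.66327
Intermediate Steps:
n(l) = 4 + 6*l (n(l) = 4 + (l + l*5) = 4 + (l + 5*l) = 4 + 6*l)
1/n((21 + M)/(-39 - 26)) = 1/(4 + 6*((21 + 6)/(-39 - 26))) = 1/(4 + 6*(27/(-65))) = 1/(4 + 6*(27*(-1/65))) = 1/(4 + 6*(-27/65)) = 1/(4 - 162/65) = 1/(98/65) = 65/98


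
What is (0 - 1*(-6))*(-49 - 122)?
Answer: -1026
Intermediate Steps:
(0 - 1*(-6))*(-49 - 122) = (0 + 6)*(-171) = 6*(-171) = -1026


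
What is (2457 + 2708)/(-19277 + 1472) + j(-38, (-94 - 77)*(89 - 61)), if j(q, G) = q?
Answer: -136351/3561 ≈ -38.290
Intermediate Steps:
(2457 + 2708)/(-19277 + 1472) + j(-38, (-94 - 77)*(89 - 61)) = (2457 + 2708)/(-19277 + 1472) - 38 = 5165/(-17805) - 38 = 5165*(-1/17805) - 38 = -1033/3561 - 38 = -136351/3561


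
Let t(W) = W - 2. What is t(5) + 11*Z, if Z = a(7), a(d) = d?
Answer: 80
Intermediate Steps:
Z = 7
t(W) = -2 + W
t(5) + 11*Z = (-2 + 5) + 11*7 = 3 + 77 = 80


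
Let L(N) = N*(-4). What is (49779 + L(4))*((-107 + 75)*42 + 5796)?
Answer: 221544876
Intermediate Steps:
L(N) = -4*N
(49779 + L(4))*((-107 + 75)*42 + 5796) = (49779 - 4*4)*((-107 + 75)*42 + 5796) = (49779 - 16)*(-32*42 + 5796) = 49763*(-1344 + 5796) = 49763*4452 = 221544876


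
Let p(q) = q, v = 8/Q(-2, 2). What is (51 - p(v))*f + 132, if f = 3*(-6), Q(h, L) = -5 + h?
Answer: -5646/7 ≈ -806.57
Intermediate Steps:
v = -8/7 (v = 8/(-5 - 2) = 8/(-7) = 8*(-⅐) = -8/7 ≈ -1.1429)
f = -18
(51 - p(v))*f + 132 = (51 - 1*(-8/7))*(-18) + 132 = (51 + 8/7)*(-18) + 132 = (365/7)*(-18) + 132 = -6570/7 + 132 = -5646/7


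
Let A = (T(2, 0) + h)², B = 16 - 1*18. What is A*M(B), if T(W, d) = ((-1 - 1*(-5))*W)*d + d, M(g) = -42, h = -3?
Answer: -378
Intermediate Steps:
B = -2 (B = 16 - 18 = -2)
T(W, d) = d + 4*W*d (T(W, d) = ((-1 + 5)*W)*d + d = (4*W)*d + d = 4*W*d + d = d + 4*W*d)
A = 9 (A = (0*(1 + 4*2) - 3)² = (0*(1 + 8) - 3)² = (0*9 - 3)² = (0 - 3)² = (-3)² = 9)
A*M(B) = 9*(-42) = -378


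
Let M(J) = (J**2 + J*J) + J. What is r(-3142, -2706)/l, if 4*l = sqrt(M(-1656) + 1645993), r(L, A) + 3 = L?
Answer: -12580*sqrt(7129009)/7129009 ≈ -4.7116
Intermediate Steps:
M(J) = J + 2*J**2 (M(J) = (J**2 + J**2) + J = 2*J**2 + J = J + 2*J**2)
r(L, A) = -3 + L
l = sqrt(7129009)/4 (l = sqrt(-1656*(1 + 2*(-1656)) + 1645993)/4 = sqrt(-1656*(1 - 3312) + 1645993)/4 = sqrt(-1656*(-3311) + 1645993)/4 = sqrt(5483016 + 1645993)/4 = sqrt(7129009)/4 ≈ 667.50)
r(-3142, -2706)/l = (-3 - 3142)/((sqrt(7129009)/4)) = -12580*sqrt(7129009)/7129009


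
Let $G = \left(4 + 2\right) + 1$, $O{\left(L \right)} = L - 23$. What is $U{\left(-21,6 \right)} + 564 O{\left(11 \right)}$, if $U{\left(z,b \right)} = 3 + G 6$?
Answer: $-6723$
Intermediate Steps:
$O{\left(L \right)} = -23 + L$
$G = 7$ ($G = 6 + 1 = 7$)
$U{\left(z,b \right)} = 45$ ($U{\left(z,b \right)} = 3 + 7 \cdot 6 = 3 + 42 = 45$)
$U{\left(-21,6 \right)} + 564 O{\left(11 \right)} = 45 + 564 \left(-23 + 11\right) = 45 + 564 \left(-12\right) = 45 - 6768 = -6723$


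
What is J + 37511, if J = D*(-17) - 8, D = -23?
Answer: 37894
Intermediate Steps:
J = 383 (J = -23*(-17) - 8 = 391 - 8 = 383)
J + 37511 = 383 + 37511 = 37894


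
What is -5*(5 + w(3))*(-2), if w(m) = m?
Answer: 80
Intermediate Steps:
-5*(5 + w(3))*(-2) = -5*(5 + 3)*(-2) = -40*(-2) = -5*(-16) = 80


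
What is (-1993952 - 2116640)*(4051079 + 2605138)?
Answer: -27360992350464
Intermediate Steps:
(-1993952 - 2116640)*(4051079 + 2605138) = -4110592*6656217 = -27360992350464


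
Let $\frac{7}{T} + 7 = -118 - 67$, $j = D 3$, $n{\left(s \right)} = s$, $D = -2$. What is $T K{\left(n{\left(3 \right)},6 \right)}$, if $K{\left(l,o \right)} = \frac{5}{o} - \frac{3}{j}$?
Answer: $- \frac{7}{144} \approx -0.048611$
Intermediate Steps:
$j = -6$ ($j = \left(-2\right) 3 = -6$)
$T = - \frac{7}{192}$ ($T = \frac{7}{-7 - 185} = \frac{7}{-192} = 7 \left(- \frac{1}{192}\right) = - \frac{7}{192} \approx -0.036458$)
$K{\left(l,o \right)} = \frac{1}{2} + \frac{5}{o}$ ($K{\left(l,o \right)} = \frac{5}{o} - \frac{3}{-6} = \frac{5}{o} - - \frac{1}{2} = \frac{5}{o} + \frac{1}{2} = \frac{1}{2} + \frac{5}{o}$)
$T K{\left(n{\left(3 \right)},6 \right)} = - \frac{7 \frac{10 + 6}{2 \cdot 6}}{192} = - \frac{7 \cdot \frac{1}{2} \cdot \frac{1}{6} \cdot 16}{192} = \left(- \frac{7}{192}\right) \frac{4}{3} = - \frac{7}{144}$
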